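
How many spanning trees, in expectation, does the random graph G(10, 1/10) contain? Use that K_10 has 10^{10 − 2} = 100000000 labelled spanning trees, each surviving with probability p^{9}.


K_10 has 10^{10 − 2} = 100000000 labelled spanning trees.
For each such spanning tree H, let X_H = 1 if all 9 edges of H are present in G. Then P[X_H = 1] = p^{9} = (1/10)^{9} = 1/1000000000.
By linearity: E[X] = Σ_H E[X_H] = 100000000 · p^{9} = 100000000 · 1/1000000000 = 1/10.
Numerically: E[X] ≈ 0.1.

E[X] = 100000000 · (1/10)^{9} = 1/10 ≈ 0.1.


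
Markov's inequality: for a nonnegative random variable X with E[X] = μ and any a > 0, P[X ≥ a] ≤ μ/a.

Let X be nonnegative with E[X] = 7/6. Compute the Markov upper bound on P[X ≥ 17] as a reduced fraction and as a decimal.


μ = E[X] = 7/6, a = 17.
Markov: P[X ≥ 17] ≤ μ/a = (7/6)/17 = 7/102.
Numerically: ≈ 0.069.
(Since a = 17 > μ = 1.167, the bound 7/102 is < 1 and informative.)

P[X ≥ 17] ≤ 7/102 ≈ 0.069.


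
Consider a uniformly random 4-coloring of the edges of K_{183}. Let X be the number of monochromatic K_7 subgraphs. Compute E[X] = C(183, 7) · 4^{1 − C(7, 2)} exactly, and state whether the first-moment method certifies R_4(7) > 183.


E[X] = C(183, 7) · 4^{1 − 21} = 1214197462413 · 4^{−20} = 1214197462413/1099511627776.
As a reduced fraction: E[X] = 1214197462413/1099511627776 ≈ 1.104306.
Is E[X] < 1? NO.
Since E[X] ≥ 1, the first-moment bound is inconclusive at n = 183; it does NOT by itself certify R_4(7) > 183.

E[X] = 1214197462413/1099511627776 ≈ 1.104306; E[X] ≥ 1; first-moment method inconclusive here.


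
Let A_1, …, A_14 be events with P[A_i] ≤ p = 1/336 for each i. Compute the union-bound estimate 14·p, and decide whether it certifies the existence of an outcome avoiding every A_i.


Union bound: P[∪_{i=1}^{14} A_i] ≤ Σ_i P[A_i] ≤ 14·p = 14·(1/336) = 1/24.
Numerically: 1/24 ≈ 0.042.
Is 1/24 < 1? YES.
Since P[∪ A_i] ≤ 1/24 < 1, the complement has P[∩ A_i^c] ≥ 1 − 1/24 = 23/24 > 0, so some outcome avoids every A_i.

14·p = 1/24 ≈ 0.042; existence CERTIFIED by the union bound.


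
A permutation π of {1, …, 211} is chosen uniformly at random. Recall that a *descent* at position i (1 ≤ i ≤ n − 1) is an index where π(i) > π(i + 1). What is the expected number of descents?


Write X = Σ X_I over i = 1, …, 210, with X_I the indicator of one descent.
There are 210 indicators.
For each fixed i, the pair (π(i), π(i+1)) is a uniformly random ordered pair of distinct values from {1, …, 211}; by symmetry P[π(i) > π(i+1)] = 1/2.
By linearity: E[X] = 210 · (1/2) = (211 − 1) · (1/2) = 105 ≈ 105.0000.

E[X] = 105 = 105.0000.


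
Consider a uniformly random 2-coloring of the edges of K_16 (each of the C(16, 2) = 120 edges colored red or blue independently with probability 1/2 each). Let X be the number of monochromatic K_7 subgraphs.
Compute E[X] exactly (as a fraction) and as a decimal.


Let X = Σ_S X_S over the C(16, 7) = 11440 subsets S of size 7, where X_S = 1 if the K_7 on S is monochromatic.
For a fixed S, the K_7 on S has C(7, 2) = 21 edges. P[all 21 edges red] = (1/2)^21, and likewise for blue, so P[monochromatic] = 2·(1/2)^21 = 2^{1 − 21} = 1/1048576.
By linearity of expectation: E[X] = C(16, 7) · 2^{1 − 21} = 11440 · 1/1048576 = 715/65536.
Numerically: E[X] ≈ 0.010910.

E[X] = C(16,7)·2^(1−C(7,2)) = 715/65536 ≈ 0.010910.


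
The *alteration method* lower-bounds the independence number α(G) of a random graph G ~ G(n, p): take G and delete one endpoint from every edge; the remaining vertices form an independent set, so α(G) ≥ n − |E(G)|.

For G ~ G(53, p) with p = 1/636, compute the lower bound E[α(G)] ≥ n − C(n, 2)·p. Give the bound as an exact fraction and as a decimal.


E[|E(G)|] = C(53, 2)·p = 1378 · (1/636) = 13/6.
E[α(G)] ≥ n − E[|E(G)|] = 53 − 13/6 = 305/6.
Numerically: ≈ 50.8333.
(This is only a lower bound; the true E[α(G)] may be larger.)

E[α(G)] ≥ 305/6 ≈ 50.8333.


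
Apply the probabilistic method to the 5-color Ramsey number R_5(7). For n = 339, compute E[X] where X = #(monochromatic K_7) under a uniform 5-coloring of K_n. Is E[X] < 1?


E[X] = C(339, 7) · 5^{1 − 21} = 95915887062372 · 5^{−20} = 95915887062372/95367431640625.
As a reduced fraction: E[X] = 95915887062372/95367431640625 ≈ 1.006.
Is E[X] < 1? NO.
Since E[X] ≥ 1, the first-moment bound is inconclusive at n = 339; it does NOT by itself certify R_5(7) > 339.

E[X] = 95915887062372/95367431640625 ≈ 1.006; E[X] ≥ 1; first-moment method inconclusive here.


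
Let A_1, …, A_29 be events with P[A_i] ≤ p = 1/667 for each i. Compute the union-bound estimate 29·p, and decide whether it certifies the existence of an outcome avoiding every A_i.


Union bound: P[∪_{i=1}^{29} A_i] ≤ Σ_i P[A_i] ≤ 29·p = 29·(1/667) = 1/23.
Numerically: 1/23 ≈ 0.043478.
Is 1/23 < 1? YES.
Since P[∪ A_i] ≤ 1/23 < 1, the complement has P[∩ A_i^c] ≥ 1 − 1/23 = 22/23 > 0, so some outcome avoids every A_i.

29·p = 1/23 ≈ 0.043478; existence CERTIFIED by the union bound.


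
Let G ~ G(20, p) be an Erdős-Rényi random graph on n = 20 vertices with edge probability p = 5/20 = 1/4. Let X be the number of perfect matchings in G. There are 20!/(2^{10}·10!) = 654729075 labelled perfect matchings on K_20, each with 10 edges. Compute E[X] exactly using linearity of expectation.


K_20 has 20!/(2^{10}·10!) = 654729075 labelled perfect matchings.
For each such perfect matching H, let X_H = 1 if all 10 edges of H are present in G. Then P[X_H = 1] = p^{10} = (1/4)^{10} = 1/1048576.
By linearity: E[X] = Σ_H E[X_H] = 654729075 · p^{10} = 654729075 · 1/1048576 = 654729075/1048576.
Numerically: E[X] ≈ 624.4.

E[X] = 654729075 · (1/4)^{10} = 654729075/1048576 ≈ 624.4.


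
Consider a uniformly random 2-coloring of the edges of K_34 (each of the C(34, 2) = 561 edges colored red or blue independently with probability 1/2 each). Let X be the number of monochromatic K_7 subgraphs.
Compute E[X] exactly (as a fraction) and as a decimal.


Let X = Σ_S X_S over the C(34, 7) = 5379616 subsets S of size 7, where X_S = 1 if the K_7 on S is monochromatic.
For a fixed S, the K_7 on S has C(7, 2) = 21 edges. P[all 21 edges red] = (1/2)^21, and likewise for blue, so P[monochromatic] = 2·(1/2)^21 = 2^{1 − 21} = 1/1048576.
By linearity: E[X] = C(34, 7) · 2^{1 − 21} = 5379616 · 1/1048576 = 168113/32768.
Numerically: E[X] ≈ 5.1304.

E[X] = C(34,7)·2^(1−C(7,2)) = 168113/32768 ≈ 5.1304.


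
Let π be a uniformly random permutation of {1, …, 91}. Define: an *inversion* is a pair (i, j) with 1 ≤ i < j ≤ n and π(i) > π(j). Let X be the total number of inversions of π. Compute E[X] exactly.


Write X = Σ X_I over the C(91, 2) = 4095 pairs i < j, with X_I the indicator of one inversion.
There are 4095 indicators.
For each fixed pair i < j, the values π(i) and π(j) are two distinct elements of {1, …, 91} in uniformly random order; by symmetry P[π(i) > π(j)] = 1/2.
By linearity: E[X] = 4095 · (1/2) = C(91, 2) · (1/2) = 4095/2 = 4095/2 ≈ 2047.500000.

E[X] = 4095/2 = 2047.500000.


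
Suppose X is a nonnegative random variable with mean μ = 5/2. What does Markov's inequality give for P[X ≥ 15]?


μ = E[X] = 5/2, a = 15.
Markov: P[X ≥ 15] ≤ μ/a = (5/2)/15 = 1/6.
Numerically: ≈ 0.1667.
(Since a = 15 > μ = 2.5000, the bound 1/6 is < 1 and informative.)

P[X ≥ 15] ≤ 1/6 ≈ 0.1667.


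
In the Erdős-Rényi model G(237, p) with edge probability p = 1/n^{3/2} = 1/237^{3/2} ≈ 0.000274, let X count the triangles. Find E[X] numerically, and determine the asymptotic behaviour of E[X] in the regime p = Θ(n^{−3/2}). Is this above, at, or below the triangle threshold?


Number of potential triangles: C(237, 3) = 2190670.
Each occurs with probability p³ ≈ (0.000274)³ ≈ 2.05889e-11.
By linearity: E[X] = C(237, 3)·p³ ≈ 2190670 · 2.05889e-11 ≈ 0.000.
Since α = 3/2 > 1, p = c/n^{3/2} = o(1/n) is below the triangle threshold p ~ 1/n. Asymptotically E[X] ~ (c³/6)·n^{3(1−α)} = (1³/6)·n^{-1.5} → 0, so by Markov's inequality G has no triangles w.h.p.

E[X] ≈ 0.000; in regime p = Θ(1/n^{3/2}) E[X] tends to 0 (below the triangle threshold p ~ 1/n).


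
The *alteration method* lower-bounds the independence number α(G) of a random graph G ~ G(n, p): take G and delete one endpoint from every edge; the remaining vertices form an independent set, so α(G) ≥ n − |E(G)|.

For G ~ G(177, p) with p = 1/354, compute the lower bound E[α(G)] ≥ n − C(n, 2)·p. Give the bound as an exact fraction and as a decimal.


E[|E(G)|] = C(177, 2)·p = 15576 · (1/354) = 44.
E[α(G)] ≥ n − E[|E(G)|] = 177 − 44 = 133.
Numerically: ≈ 133.00000.
(This is only a lower bound; the true E[α(G)] may be larger.)

E[α(G)] ≥ 133 ≈ 133.00000.


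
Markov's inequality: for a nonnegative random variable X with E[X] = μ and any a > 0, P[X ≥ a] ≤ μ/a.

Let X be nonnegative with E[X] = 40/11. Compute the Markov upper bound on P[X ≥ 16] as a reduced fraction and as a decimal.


μ = E[X] = 40/11, a = 16.
Markov: P[X ≥ 16] ≤ μ/a = (40/11)/16 = 5/22.
Numerically: ≈ 0.227.
(Since a = 16 > μ = 3.636, the bound 5/22 is < 1 and informative.)

P[X ≥ 16] ≤ 5/22 ≈ 0.227.


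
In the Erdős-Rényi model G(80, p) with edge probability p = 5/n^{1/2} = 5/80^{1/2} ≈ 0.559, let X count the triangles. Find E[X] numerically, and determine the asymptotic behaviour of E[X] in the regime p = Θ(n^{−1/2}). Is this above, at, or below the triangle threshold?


Number of potential triangles: C(80, 3) = 82160.
Each occurs with probability p³ ≈ (0.559)³ ≈ 1.746928e-01.
By linearity: E[X] = C(80, 3)·p³ ≈ 82160 · 1.746928e-01 ≈ 14352.7613.
Since α = 1/2 < 1, p = c/n^{1/2} ≫ 1/n is above the triangle threshold p ~ 1/n. Asymptotically E[X] ~ (c³/6)·n^{3(1−α)} = (5³/6)·n^{1.5} → ∞; triangles are abundant w.h.p.

E[X] ≈ 14352.7613; in regime p = Θ(1/n^{1/2}) E[X] diverges (above the triangle threshold p ~ 1/n).


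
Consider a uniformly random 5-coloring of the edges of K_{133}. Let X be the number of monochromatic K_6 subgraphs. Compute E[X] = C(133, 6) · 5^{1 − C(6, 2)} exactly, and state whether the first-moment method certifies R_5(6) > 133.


E[X] = C(133, 6) · 5^{1 − 15} = 6856577728 · 5^{−14} = 6856577728/6103515625.
As a reduced fraction: E[X] = 6856577728/6103515625 ≈ 1.1234.
Is E[X] < 1? NO.
Since E[X] ≥ 1, the first-moment bound is inconclusive at n = 133; it does NOT by itself certify R_5(6) > 133.

E[X] = 6856577728/6103515625 ≈ 1.1234; E[X] ≥ 1; first-moment method inconclusive here.


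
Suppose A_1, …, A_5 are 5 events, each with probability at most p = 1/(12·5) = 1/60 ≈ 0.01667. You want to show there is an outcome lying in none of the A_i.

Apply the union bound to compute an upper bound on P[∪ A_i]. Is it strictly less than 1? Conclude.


Union bound: P[∪_{i=1}^{5} A_i] ≤ Σ_i P[A_i] ≤ 5·p = 5·(1/60) = 1/12.
Numerically: 1/12 ≈ 0.08333.
Is 1/12 < 1? YES.
Since P[∪ A_i] ≤ 1/12 < 1, the complement has P[∩ A_i^c] ≥ 1 − 1/12 = 11/12 > 0, so some outcome avoids every A_i.

5·p = 1/12 ≈ 0.08333; existence CERTIFIED by the union bound.


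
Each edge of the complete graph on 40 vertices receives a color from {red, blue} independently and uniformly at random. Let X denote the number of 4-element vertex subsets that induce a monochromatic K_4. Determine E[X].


Let X = Σ_S X_S over the C(40, 4) = 91390 subsets S of size 4, where X_S = 1 if the K_4 on S is monochromatic.
For a fixed S, the K_4 on S has C(4, 2) = 6 edges. P[all 6 edges red] = (1/2)^6, and likewise for blue, so P[monochromatic] = 2·(1/2)^6 = 2^{1 − 6} = 1/32.
By linearity: E[X] = C(40, 4) · 2^{1 − 6} = 91390 · 1/32 = 45695/16.
Numerically: E[X] ≈ 2855.9375.

E[X] = C(40,4)·2^(1−C(4,2)) = 45695/16 ≈ 2855.9375.


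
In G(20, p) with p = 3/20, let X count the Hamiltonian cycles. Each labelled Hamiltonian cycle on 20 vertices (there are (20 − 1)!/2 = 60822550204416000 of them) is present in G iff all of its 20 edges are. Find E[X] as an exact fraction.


K_20 has (20 − 1)!/2 = 60822550204416000 labelled Hamiltonian cycles.
For each such Hamiltonian cycle H, let X_H = 1 if all 20 edges of H are present in G. Then P[X_H = 1] = p^{20} = (3/20)^{20} = 3486784401/104857600000000000000000000.
By linearity of expectation: E[X] = Σ_H E[X_H] = 60822550204416000 · p^{20} = 60822550204416000 · 3486784401/104857600000000000000000000 = 51776152168407487821/25600000000000000000.
Numerically: E[X] ≈ 2.023.

E[X] = 60822550204416000 · (3/20)^{20} = 51776152168407487821/25600000000000000000 ≈ 2.023.


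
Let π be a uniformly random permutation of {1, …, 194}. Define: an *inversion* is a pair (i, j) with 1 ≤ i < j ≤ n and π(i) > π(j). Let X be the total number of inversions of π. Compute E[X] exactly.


Write X = Σ X_I over the C(194, 2) = 18721 pairs i < j, with X_I the indicator of one inversion.
There are 18721 indicators.
For each fixed pair i < j, the values π(i) and π(j) are two distinct elements of {1, …, 194} in uniformly random order; by symmetry P[π(i) > π(j)] = 1/2.
By linearity: E[X] = 18721 · (1/2) = C(194, 2) · (1/2) = 18721/2 = 18721/2 ≈ 9360.50000.

E[X] = 18721/2 = 9360.50000.


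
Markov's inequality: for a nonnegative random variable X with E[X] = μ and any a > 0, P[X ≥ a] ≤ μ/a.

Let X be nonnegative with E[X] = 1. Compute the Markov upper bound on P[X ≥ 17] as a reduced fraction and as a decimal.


μ = E[X] = 1, a = 17.
Markov: P[X ≥ 17] ≤ μ/a = (1)/17 = 1/17.
Numerically: ≈ 0.05882.
(Since a = 17 > μ = 1.00000, the bound 1/17 is < 1 and informative.)

P[X ≥ 17] ≤ 1/17 ≈ 0.05882.


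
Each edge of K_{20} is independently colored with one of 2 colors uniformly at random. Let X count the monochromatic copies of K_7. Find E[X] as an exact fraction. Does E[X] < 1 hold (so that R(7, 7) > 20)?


E[X] = C(20, 7) · 2^{1 − 21} = 77520 · 2^{−20} = 77520/1048576.
As a reduced fraction: E[X] = 4845/65536 ≈ 0.074.
Is E[X] < 1? YES.
Since E[X] < 1, there exists a 2-coloring of K_{20} with no monochromatic K_7; hence R(7, 7) > 20.

E[X] = 4845/65536 ≈ 0.074; E[X] < 1, so R(7, 7) > 20.


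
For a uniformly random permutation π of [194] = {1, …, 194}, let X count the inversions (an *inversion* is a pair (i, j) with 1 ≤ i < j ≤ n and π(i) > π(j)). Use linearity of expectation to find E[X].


Write X = Σ X_I over the C(194, 2) = 18721 pairs i < j, with X_I the indicator of one inversion.
There are 18721 indicators.
For each fixed pair i < j, the values π(i) and π(j) are two distinct elements of {1, …, 194} in uniformly random order; by symmetry P[π(i) > π(j)] = 1/2.
By linearity: E[X] = 18721 · (1/2) = C(194, 2) · (1/2) = 18721/2 = 18721/2 ≈ 9360.500000.

E[X] = 18721/2 = 9360.500000.


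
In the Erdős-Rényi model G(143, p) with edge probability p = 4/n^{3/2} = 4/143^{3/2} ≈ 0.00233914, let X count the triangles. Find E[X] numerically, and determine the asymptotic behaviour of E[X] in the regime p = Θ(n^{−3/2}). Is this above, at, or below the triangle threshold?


Number of potential triangles: C(143, 3) = 477191.
Each occurs with probability p³ ≈ (0.00233914)³ ≈ 1.27987573e-08.
By linearity: E[X] = C(143, 3)·p³ ≈ 477191 · 1.27987573e-08 ≈ 0.006107.
Since α = 3/2 > 1, p = c/n^{3/2} = o(1/n) is below the triangle threshold p ~ 1/n. Asymptotically E[X] ~ (c³/6)·n^{3(1−α)} = (4³/6)·n^{-1.5} → 0, so by Markov's inequality G has no triangles w.h.p.

E[X] ≈ 0.006107; in regime p = Θ(1/n^{3/2}) E[X] tends to 0 (below the triangle threshold p ~ 1/n).


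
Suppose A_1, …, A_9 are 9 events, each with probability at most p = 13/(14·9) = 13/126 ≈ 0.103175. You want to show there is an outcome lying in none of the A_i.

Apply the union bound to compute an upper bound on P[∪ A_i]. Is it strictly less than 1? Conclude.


Union bound: P[∪_{i=1}^{9} A_i] ≤ Σ_i P[A_i] ≤ 9·p = 9·(13/126) = 13/14.
Numerically: 13/14 ≈ 0.928571.
Is 13/14 < 1? YES.
Since P[∪ A_i] ≤ 13/14 < 1, the complement has P[∩ A_i^c] ≥ 1 − 13/14 = 1/14 > 0, so some outcome avoids every A_i.

9·p = 13/14 ≈ 0.928571; existence CERTIFIED by the union bound.


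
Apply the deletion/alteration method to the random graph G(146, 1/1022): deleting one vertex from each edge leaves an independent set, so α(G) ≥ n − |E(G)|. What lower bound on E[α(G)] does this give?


E[|E(G)|] = C(146, 2)·p = 10585 · (1/1022) = 145/14.
E[α(G)] ≥ n − E[|E(G)|] = 146 − 145/14 = 1899/14.
Numerically: ≈ 135.643.
(This is only a lower bound; the true E[α(G)] may be larger.)

E[α(G)] ≥ 1899/14 ≈ 135.643.


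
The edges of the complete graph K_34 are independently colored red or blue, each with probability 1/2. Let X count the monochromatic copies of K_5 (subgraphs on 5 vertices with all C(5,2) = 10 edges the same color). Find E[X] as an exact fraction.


Let X = Σ_S X_S over the C(34, 5) = 278256 subsets S of size 5, where X_S = 1 if the K_5 on S is monochromatic.
For a fixed S, the K_5 on S has C(5, 2) = 10 edges. P[all 10 edges red] = (1/2)^10, and likewise for blue, so P[monochromatic] = 2·(1/2)^10 = 2^{1 − 10} = 1/512.
By linearity of expectation: E[X] = C(34, 5) · 2^{1 − 10} = 278256 · 1/512 = 17391/32.
Numerically: E[X] ≈ 543.46875.

E[X] = C(34,5)·2^(1−C(5,2)) = 17391/32 ≈ 543.46875.


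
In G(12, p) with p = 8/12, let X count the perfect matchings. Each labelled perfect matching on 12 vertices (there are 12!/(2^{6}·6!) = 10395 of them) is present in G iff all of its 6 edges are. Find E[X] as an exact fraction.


K_12 has 12!/(2^{6}·6!) = 10395 labelled perfect matchings.
For each such perfect matching H, let X_H = 1 if all 6 edges of H are present in G. Then P[X_H = 1] = p^{6} = (2/3)^{6} = 64/729.
By linearity: E[X] = Σ_H E[X_H] = 10395 · p^{6} = 10395 · 64/729 = 24640/27.
Numerically: E[X] ≈ 912.593.

E[X] = 10395 · (2/3)^{6} = 24640/27 ≈ 912.593.


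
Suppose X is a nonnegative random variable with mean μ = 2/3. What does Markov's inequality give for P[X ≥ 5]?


μ = E[X] = 2/3, a = 5.
Markov: P[X ≥ 5] ≤ μ/a = (2/3)/5 = 2/15.
Numerically: ≈ 0.133333.
(Since a = 5 > μ = 0.666667, the bound 2/15 is < 1 and informative.)

P[X ≥ 5] ≤ 2/15 ≈ 0.133333.


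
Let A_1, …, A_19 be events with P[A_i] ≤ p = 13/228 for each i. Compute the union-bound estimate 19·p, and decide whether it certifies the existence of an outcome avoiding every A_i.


Union bound: P[∪_{i=1}^{19} A_i] ≤ Σ_i P[A_i] ≤ 19·p = 19·(13/228) = 13/12.
Numerically: 13/12 ≈ 1.0833.
Is 13/12 < 1? NO.
Since the bound 13/12 is ≥ 1, the union bound is uninformative here; it does NOT by itself certify existence.

19·p = 13/12 ≈ 1.0833; existence NOT certified by the union bound.


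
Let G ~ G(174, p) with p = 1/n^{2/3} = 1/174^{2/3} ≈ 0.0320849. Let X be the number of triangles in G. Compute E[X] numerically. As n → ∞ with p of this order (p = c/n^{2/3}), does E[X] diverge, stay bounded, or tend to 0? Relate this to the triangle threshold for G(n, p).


Number of potential triangles: C(174, 3) = 862924.
Each occurs with probability p³ ≈ (0.0320849)³ ≈ 3.30294623e-05.
By linearity: E[X] = C(174, 3)·p³ ≈ 862924 · 3.30294623e-05 ≈ 28.501916.
Since α = 2/3 < 1, p = c/n^{2/3} ≫ 1/n is above the triangle threshold p ~ 1/n. Asymptotically E[X] ~ (c³/6)·n^{3(1−α)} = (1³/6)·n^{1} → ∞; triangles are abundant w.h.p.

E[X] ≈ 28.501916; in regime p = Θ(1/n^{2/3}) E[X] diverges (above the triangle threshold p ~ 1/n).


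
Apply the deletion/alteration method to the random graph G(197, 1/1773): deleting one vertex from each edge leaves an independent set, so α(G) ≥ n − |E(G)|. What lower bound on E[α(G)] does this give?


E[|E(G)|] = C(197, 2)·p = 19306 · (1/1773) = 98/9.
E[α(G)] ≥ n − E[|E(G)|] = 197 − 98/9 = 1675/9.
Numerically: ≈ 186.111.
(This is only a lower bound; the true E[α(G)] may be larger.)

E[α(G)] ≥ 1675/9 ≈ 186.111.


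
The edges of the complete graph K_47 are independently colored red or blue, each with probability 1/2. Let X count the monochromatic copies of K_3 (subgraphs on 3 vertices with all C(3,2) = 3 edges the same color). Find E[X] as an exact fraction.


Let X = Σ_S X_S over the C(47, 3) = 16215 subsets S of size 3, where X_S = 1 if the K_3 on S is monochromatic.
For a fixed S, the K_3 on S has C(3, 2) = 3 edges. P[all 3 edges red] = (1/2)^3, and likewise for blue, so P[monochromatic] = 2·(1/2)^3 = 2^{1 − 3} = 1/4.
By linearity of expectation: E[X] = C(47, 3) · 2^{1 − 3} = 16215 · 1/4 = 16215/4.
Numerically: E[X] ≈ 4053.7500.

E[X] = C(47,3)·2^(1−C(3,2)) = 16215/4 ≈ 4053.7500.


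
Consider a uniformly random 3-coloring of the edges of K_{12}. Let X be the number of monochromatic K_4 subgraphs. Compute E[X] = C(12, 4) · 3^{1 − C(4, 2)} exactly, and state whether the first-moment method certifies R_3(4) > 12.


E[X] = C(12, 4) · 3^{1 − 6} = 495 · 3^{−5} = 495/243.
As a reduced fraction: E[X] = 55/27 ≈ 2.0370370.
Is E[X] < 1? NO.
Since E[X] ≥ 1, the first-moment bound is inconclusive at n = 12; it does NOT by itself certify R_3(4) > 12.

E[X] = 55/27 ≈ 2.0370370; E[X] ≥ 1; first-moment method inconclusive here.


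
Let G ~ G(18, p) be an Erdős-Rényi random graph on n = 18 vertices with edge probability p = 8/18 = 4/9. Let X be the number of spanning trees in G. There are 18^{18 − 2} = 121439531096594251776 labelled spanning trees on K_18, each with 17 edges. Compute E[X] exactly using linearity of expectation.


K_18 has 18^{18 − 2} = 121439531096594251776 labelled spanning trees.
For each such spanning tree H, let X_H = 1 if all 17 edges of H are present in G. Then P[X_H = 1] = p^{17} = (4/9)^{17} = 17179869184/16677181699666569.
By linearity of expectation: E[X] = Σ_H E[X_H] = 121439531096594251776 · p^{17} = 121439531096594251776 · 17179869184/16677181699666569 = 1125899906842624/9.
Numerically: E[X] ≈ 1.251e+14.

E[X] = 121439531096594251776 · (4/9)^{17} = 1125899906842624/9 ≈ 1.251e+14.


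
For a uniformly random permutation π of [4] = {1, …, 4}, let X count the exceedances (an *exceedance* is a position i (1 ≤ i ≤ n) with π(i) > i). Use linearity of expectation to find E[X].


Write X = Σ_{i=1}^{4} X_i, where X_i = 1_{π(i) > i}.
For each fixed i, π(i) is uniform over {1, …, 4} (marginal of a uniform permutation), so P[π(i) > i] = (n − i)/n. Summing: Σ_{i=1}^{4} (n − i)/n = (0 + 1 + … + 3)/4 = 4(4 − 1)/(2·4) = (4 − 1)/2.
Hence E[X] = Σ_{i=1}^{4} (4 − i)/4 = 3/2 ≈ 1.50000.

E[X] = 3/2 = 1.50000.


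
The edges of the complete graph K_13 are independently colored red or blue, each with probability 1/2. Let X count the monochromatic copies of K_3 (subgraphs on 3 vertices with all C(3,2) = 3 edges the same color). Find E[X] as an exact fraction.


Let X = Σ_S X_S over the C(13, 3) = 286 subsets S of size 3, where X_S = 1 if the K_3 on S is monochromatic.
For a fixed S, the K_3 on S has C(3, 2) = 3 edges. P[all 3 edges red] = (1/2)^3, and likewise for blue, so P[monochromatic] = 2·(1/2)^3 = 2^{1 − 3} = 1/4.
Summing: E[X] = C(13, 3) · 2^{1 − 3} = 286 · 1/4 = 143/2.
Numerically: E[X] ≈ 71.50000.

E[X] = C(13,3)·2^(1−C(3,2)) = 143/2 ≈ 71.50000.


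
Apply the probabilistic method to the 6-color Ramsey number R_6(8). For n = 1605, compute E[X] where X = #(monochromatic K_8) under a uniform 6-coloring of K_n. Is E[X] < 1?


E[X] = C(1605, 8) · 6^{1 − 28} = 1073226690197348380200 · 6^{−27} = 1073226690197348380200/1023490369077469249536.
As a reduced fraction: E[X] = 14905926252740949725/14215144014964850688 ≈ 1.049.
Is E[X] < 1? NO.
Since E[X] ≥ 1, the first-moment bound is inconclusive at n = 1605; it does NOT by itself certify R_6(8) > 1605.

E[X] = 14905926252740949725/14215144014964850688 ≈ 1.049; E[X] ≥ 1; first-moment method inconclusive here.


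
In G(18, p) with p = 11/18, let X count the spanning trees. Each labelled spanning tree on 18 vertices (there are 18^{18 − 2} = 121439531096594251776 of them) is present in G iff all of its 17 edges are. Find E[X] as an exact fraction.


K_18 has 18^{18 − 2} = 121439531096594251776 labelled spanning trees.
For each such spanning tree H, let X_H = 1 if all 17 edges of H are present in G. Then P[X_H = 1] = p^{17} = (11/18)^{17} = 505447028499293771/2185911559738696531968.
By linearity of expectation: E[X] = Σ_H E[X_H] = 121439531096594251776 · p^{17} = 121439531096594251776 · 505447028499293771/2185911559738696531968 = 505447028499293771/18.
Numerically: E[X] ≈ 2.80804e+16.

E[X] = 121439531096594251776 · (11/18)^{17} = 505447028499293771/18 ≈ 2.80804e+16.


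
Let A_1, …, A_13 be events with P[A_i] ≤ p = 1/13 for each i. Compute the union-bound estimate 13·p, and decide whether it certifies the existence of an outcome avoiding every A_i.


Union bound: P[∪_{i=1}^{13} A_i] ≤ Σ_i P[A_i] ≤ 13·p = 13·(1/13) = 1.
Numerically: 1 ≈ 1.0000.
Is 1 < 1? NO.
Since the bound 1 is ≥ 1, the union bound is uninformative here; it does NOT by itself certify existence.

13·p = 1 ≈ 1.0000; existence NOT certified by the union bound.


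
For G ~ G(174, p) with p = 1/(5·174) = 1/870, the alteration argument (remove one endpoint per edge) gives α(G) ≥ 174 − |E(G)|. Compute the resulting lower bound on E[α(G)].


E[|E(G)|] = C(174, 2)·p = 15051 · (1/870) = 173/10.
E[α(G)] ≥ n − E[|E(G)|] = 174 − 173/10 = 1567/10.
Numerically: ≈ 156.70000.
(This is only a lower bound; the true E[α(G)] may be larger.)

E[α(G)] ≥ 1567/10 ≈ 156.70000.


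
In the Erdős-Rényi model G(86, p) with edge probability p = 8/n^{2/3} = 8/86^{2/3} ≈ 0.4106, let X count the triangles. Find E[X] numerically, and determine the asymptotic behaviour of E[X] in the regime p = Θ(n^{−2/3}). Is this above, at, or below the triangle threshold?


Number of potential triangles: C(86, 3) = 102340.
Each occurs with probability p³ ≈ (0.4106)³ ≈ 6.922661e-02.
By linearity: E[X] = C(86, 3)·p³ ≈ 102340 · 6.922661e-02 ≈ 7084.6512.
Since α = 2/3 < 1, p = c/n^{2/3} ≫ 1/n is above the triangle threshold p ~ 1/n. Asymptotically E[X] ~ (c³/6)·n^{3(1−α)} = (8³/6)·n^{1} → ∞; triangles are abundant w.h.p.

E[X] ≈ 7084.6512; in regime p = Θ(1/n^{2/3}) E[X] diverges (above the triangle threshold p ~ 1/n).


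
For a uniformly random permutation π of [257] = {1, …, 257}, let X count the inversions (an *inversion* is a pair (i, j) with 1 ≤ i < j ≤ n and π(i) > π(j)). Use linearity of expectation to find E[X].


Write X = Σ X_I over the C(257, 2) = 32896 pairs i < j, with X_I the indicator of one inversion.
There are 32896 indicators.
For each fixed pair i < j, the values π(i) and π(j) are two distinct elements of {1, …, 257} in uniformly random order; by symmetry P[π(i) > π(j)] = 1/2.
By linearity: E[X] = 32896 · (1/2) = C(257, 2) · (1/2) = 32896/2 = 16448 ≈ 16448.0000.

E[X] = 16448 = 16448.0000.


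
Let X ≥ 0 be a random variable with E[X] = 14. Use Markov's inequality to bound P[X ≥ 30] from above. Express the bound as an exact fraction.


μ = E[X] = 14, a = 30.
Markov: P[X ≥ 30] ≤ μ/a = (14)/30 = 7/15.
Numerically: ≈ 0.46667.
(Since a = 30 > μ = 14.00000, the bound 7/15 is < 1 and informative.)

P[X ≥ 30] ≤ 7/15 ≈ 0.46667.


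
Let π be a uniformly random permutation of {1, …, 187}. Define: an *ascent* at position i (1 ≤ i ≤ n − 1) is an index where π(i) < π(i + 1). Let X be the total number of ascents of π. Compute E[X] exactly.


Write X = Σ X_I over i = 1, …, 186, with X_I the indicator of one ascent.
There are 186 indicators.
For each fixed i, the pair (π(i), π(i+1)) is a uniformly random ordered pair of distinct values from {1, …, 187}; by symmetry P[π(i) < π(i+1)] = 1/2.
By linearity: E[X] = 186 · (1/2) = (187 − 1) · (1/2) = 93 ≈ 93.0000.

E[X] = 93 = 93.0000.


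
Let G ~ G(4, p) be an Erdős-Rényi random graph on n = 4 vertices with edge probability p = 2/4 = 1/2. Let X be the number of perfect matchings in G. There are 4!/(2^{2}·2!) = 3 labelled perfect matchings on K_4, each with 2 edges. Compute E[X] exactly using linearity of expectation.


K_4 has 4!/(2^{2}·2!) = 3 labelled perfect matchings.
For each such perfect matching H, let X_H = 1 if all 2 edges of H are present in G. Then P[X_H = 1] = p^{2} = (1/2)^{2} = 1/4.
Summing the indicators: E[X] = Σ_H E[X_H] = 3 · p^{2} = 3 · 1/4 = 3/4.
Numerically: E[X] ≈ 0.75.

E[X] = 3 · (1/2)^{2} = 3/4 ≈ 0.75.


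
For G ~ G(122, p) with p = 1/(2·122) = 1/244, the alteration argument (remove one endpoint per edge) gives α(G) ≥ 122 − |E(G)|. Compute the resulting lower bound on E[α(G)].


E[|E(G)|] = C(122, 2)·p = 7381 · (1/244) = 121/4.
E[α(G)] ≥ n − E[|E(G)|] = 122 − 121/4 = 367/4.
Numerically: ≈ 91.75000.
(This is only a lower bound; the true E[α(G)] may be larger.)

E[α(G)] ≥ 367/4 ≈ 91.75000.


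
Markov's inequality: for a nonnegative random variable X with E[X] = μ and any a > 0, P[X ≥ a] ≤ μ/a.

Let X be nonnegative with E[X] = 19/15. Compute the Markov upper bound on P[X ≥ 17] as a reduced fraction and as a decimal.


μ = E[X] = 19/15, a = 17.
Markov: P[X ≥ 17] ≤ μ/a = (19/15)/17 = 19/255.
Numerically: ≈ 0.0745.
(Since a = 17 > μ = 1.2667, the bound 19/255 is < 1 and informative.)

P[X ≥ 17] ≤ 19/255 ≈ 0.0745.


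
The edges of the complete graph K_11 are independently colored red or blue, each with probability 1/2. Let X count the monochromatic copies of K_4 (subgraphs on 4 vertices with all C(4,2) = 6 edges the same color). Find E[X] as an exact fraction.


Let X = Σ_S X_S over the C(11, 4) = 330 subsets S of size 4, where X_S = 1 if the K_4 on S is monochromatic.
For a fixed S, the K_4 on S has C(4, 2) = 6 edges. P[all 6 edges red] = (1/2)^6, and likewise for blue, so P[monochromatic] = 2·(1/2)^6 = 2^{1 − 6} = 1/32.
By linearity: E[X] = C(11, 4) · 2^{1 − 6} = 330 · 1/32 = 165/16.
Numerically: E[X] ≈ 10.31250.

E[X] = C(11,4)·2^(1−C(4,2)) = 165/16 ≈ 10.31250.


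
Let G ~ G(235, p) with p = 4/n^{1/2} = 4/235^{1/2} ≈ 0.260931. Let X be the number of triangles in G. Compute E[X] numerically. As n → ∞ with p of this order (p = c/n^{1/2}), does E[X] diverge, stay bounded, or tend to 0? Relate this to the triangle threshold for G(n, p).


Number of potential triangles: C(235, 3) = 2135445.
Each occurs with probability p³ ≈ (0.260931)³ ≈ 1.77655305e-02.
By linearity: E[X] = C(235, 3)·p³ ≈ 2135445 · 1.77655305e-02 ≈ 37937.313279.
Since α = 1/2 < 1, p = c/n^{1/2} ≫ 1/n is above the triangle threshold p ~ 1/n. Asymptotically E[X] ~ (c³/6)·n^{3(1−α)} = (4³/6)·n^{1.5} → ∞; triangles are abundant w.h.p.

E[X] ≈ 37937.313279; in regime p = Θ(1/n^{1/2}) E[X] diverges (above the triangle threshold p ~ 1/n).


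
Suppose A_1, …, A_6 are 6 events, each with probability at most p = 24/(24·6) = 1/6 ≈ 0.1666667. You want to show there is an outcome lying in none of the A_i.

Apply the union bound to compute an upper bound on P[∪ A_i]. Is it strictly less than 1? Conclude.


Union bound: P[∪_{i=1}^{6} A_i] ≤ Σ_i P[A_i] ≤ 6·p = 6·(1/6) = 1.
Numerically: 1 ≈ 1.0000000.
Is 1 < 1? NO.
Since the bound 1 is ≥ 1, the union bound is uninformative here; it does NOT by itself certify existence.

6·p = 1 ≈ 1.0000000; existence NOT certified by the union bound.


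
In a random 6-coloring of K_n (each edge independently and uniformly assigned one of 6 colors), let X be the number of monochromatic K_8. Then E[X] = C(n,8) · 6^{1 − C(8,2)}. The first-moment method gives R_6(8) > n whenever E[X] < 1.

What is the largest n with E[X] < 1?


We need C(n, 8) · 6^{1 − 28} < 1, i.e. C(n, 8) < 6^{28 − 1} = 1023490369077469249536.
Check values of n near the boundary:
  n = 1592: C(1592, 8) = 1005480414540892933435; 1005480414540892933435 < 1023490369077469249536? YES
  n = 1593: C(1593, 8) = 1010555394551193970323; 1010555394551193970323 < 1023490369077469249536? YES
  n = 1594: C(1594, 8) = 1015652773590544255167; 1015652773590544255167 < 1023490369077469249536? YES
  n = 1595: C(1595, 8) = 1020772636343363633895; 1020772636343363633895 < 1023490369077469249536? YES
  n = 1596: C(1596, 8) = 1025915067760710553965; 1025915067760710553965 < 1023490369077469249536? NO
  n = 1597: C(1597, 8) = 1031080153060953275445; 1031080153060953275445 < 1023490369077469249536? NO
  n = 1598: C(1598, 8) = 1036267977730442348529; 1036267977730442348529 < 1023490369077469249536? NO
The largest n with C(n, 8) < 1023490369077469249536 is n = 1595 (where E[X] = 113419181815929292655/113721152119718805504 ≈ 0.9973). Hence R_6(8) > 1595, i.e. R_6(8) ≥ 1596.

Largest n = 1595; hence R_6(8) > 1595.


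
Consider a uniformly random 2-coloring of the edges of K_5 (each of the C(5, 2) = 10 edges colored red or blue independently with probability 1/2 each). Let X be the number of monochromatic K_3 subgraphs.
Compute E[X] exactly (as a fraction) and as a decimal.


Let X = Σ_S X_S over the C(5, 3) = 10 subsets S of size 3, where X_S = 1 if the K_3 on S is monochromatic.
For a fixed S, the K_3 on S has C(3, 2) = 3 edges. P[all 3 edges red] = (1/2)^3, and likewise for blue, so P[monochromatic] = 2·(1/2)^3 = 2^{1 − 3} = 1/4.
Summing: E[X] = C(5, 3) · 2^{1 − 3} = 10 · 1/4 = 5/2.
Numerically: E[X] ≈ 2.500.

E[X] = C(5,3)·2^(1−C(3,2)) = 5/2 ≈ 2.500.


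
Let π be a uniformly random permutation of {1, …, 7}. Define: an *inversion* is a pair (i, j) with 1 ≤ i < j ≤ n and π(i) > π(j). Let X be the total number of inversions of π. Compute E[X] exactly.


Write X = Σ X_I over the C(7, 2) = 21 pairs i < j, with X_I the indicator of one inversion.
There are 21 indicators.
For each fixed pair i < j, the values π(i) and π(j) are two distinct elements of {1, …, 7} in uniformly random order; by symmetry P[π(i) > π(j)] = 1/2.
By linearity: E[X] = 21 · (1/2) = C(7, 2) · (1/2) = 21/2 = 21/2 ≈ 10.500000.

E[X] = 21/2 = 10.500000.


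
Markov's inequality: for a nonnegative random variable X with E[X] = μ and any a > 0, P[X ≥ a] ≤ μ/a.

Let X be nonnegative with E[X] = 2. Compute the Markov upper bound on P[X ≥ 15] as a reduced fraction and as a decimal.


μ = E[X] = 2, a = 15.
Markov: P[X ≥ 15] ≤ μ/a = (2)/15 = 2/15.
Numerically: ≈ 0.133333.
(Since a = 15 > μ = 2.000000, the bound 2/15 is < 1 and informative.)

P[X ≥ 15] ≤ 2/15 ≈ 0.133333.


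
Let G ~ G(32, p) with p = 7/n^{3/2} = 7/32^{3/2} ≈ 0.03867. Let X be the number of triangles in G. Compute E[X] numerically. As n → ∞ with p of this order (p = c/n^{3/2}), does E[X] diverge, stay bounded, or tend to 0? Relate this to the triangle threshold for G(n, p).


Number of potential triangles: C(32, 3) = 4960.
Each occurs with probability p³ ≈ (0.03867)³ ≈ 5.7825476e-05.
By linearity: E[X] = C(32, 3)·p³ ≈ 4960 · 5.7825476e-05 ≈ 0.28681.
Since α = 3/2 > 1, p = c/n^{3/2} = o(1/n) is below the triangle threshold p ~ 1/n. Asymptotically E[X] ~ (c³/6)·n^{3(1−α)} = (7³/6)·n^{-1.5} → 0, so by Markov's inequality G has no triangles w.h.p.

E[X] ≈ 0.28681; in regime p = Θ(1/n^{3/2}) E[X] tends to 0 (below the triangle threshold p ~ 1/n).


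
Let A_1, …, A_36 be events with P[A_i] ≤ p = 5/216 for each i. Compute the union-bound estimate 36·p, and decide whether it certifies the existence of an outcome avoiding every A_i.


Union bound: P[∪_{i=1}^{36} A_i] ≤ Σ_i P[A_i] ≤ 36·p = 36·(5/216) = 5/6.
Numerically: 5/6 ≈ 0.833333.
Is 5/6 < 1? YES.
Since P[∪ A_i] ≤ 5/6 < 1, the complement has P[∩ A_i^c] ≥ 1 − 5/6 = 1/6 > 0, so some outcome avoids every A_i.

36·p = 5/6 ≈ 0.833333; existence CERTIFIED by the union bound.


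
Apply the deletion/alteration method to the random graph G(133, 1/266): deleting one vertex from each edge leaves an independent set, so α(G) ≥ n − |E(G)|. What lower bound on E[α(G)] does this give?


E[|E(G)|] = C(133, 2)·p = 8778 · (1/266) = 33.
E[α(G)] ≥ n − E[|E(G)|] = 133 − 33 = 100.
Numerically: ≈ 100.00000.
(This is only a lower bound; the true E[α(G)] may be larger.)

E[α(G)] ≥ 100 ≈ 100.00000.


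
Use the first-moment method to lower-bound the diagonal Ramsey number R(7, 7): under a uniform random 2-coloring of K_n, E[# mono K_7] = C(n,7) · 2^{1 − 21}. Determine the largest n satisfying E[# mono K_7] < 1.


We need C(n, 7) · 2^{1 − 21} < 1, i.e. C(n, 7) < 2^{21 − 1} = 1048576.
Check values of n near the boundary:
  n = 26: C(26, 7) = 657800; 657800 < 1048576? YES
  n = 27: C(27, 7) = 888030; 888030 < 1048576? YES
  n = 28: C(28, 7) = 1184040; 1184040 < 1048576? NO
  n = 29: C(29, 7) = 1560780; 1560780 < 1048576? NO
The largest n with C(n, 7) < 1048576 is n = 27 (where E[X] = 444015/524288 ≈ 0.8469). Hence R(7, 7) > 27, i.e. R(7, 7) ≥ 28.

Largest n = 27; hence R(7, 7) > 27.


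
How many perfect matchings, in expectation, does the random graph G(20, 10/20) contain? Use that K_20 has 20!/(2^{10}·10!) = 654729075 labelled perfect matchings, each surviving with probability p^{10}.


K_20 has 20!/(2^{10}·10!) = 654729075 labelled perfect matchings.
For each such perfect matching H, let X_H = 1 if all 10 edges of H are present in G. Then P[X_H = 1] = p^{10} = (1/2)^{10} = 1/1024.
By linearity: E[X] = Σ_H E[X_H] = 654729075 · p^{10} = 654729075 · 1/1024 = 654729075/1024.
Numerically: E[X] ≈ 6.39e+05.

E[X] = 654729075 · (1/2)^{10} = 654729075/1024 ≈ 6.39e+05.


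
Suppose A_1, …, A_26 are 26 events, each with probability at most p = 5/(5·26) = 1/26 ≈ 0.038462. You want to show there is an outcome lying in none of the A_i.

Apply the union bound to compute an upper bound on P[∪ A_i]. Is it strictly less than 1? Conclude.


Union bound: P[∪_{i=1}^{26} A_i] ≤ Σ_i P[A_i] ≤ 26·p = 26·(1/26) = 1.
Numerically: 1 ≈ 1.000000.
Is 1 < 1? NO.
Since the bound 1 is ≥ 1, the union bound is uninformative here; it does NOT by itself certify existence.

26·p = 1 ≈ 1.000000; existence NOT certified by the union bound.


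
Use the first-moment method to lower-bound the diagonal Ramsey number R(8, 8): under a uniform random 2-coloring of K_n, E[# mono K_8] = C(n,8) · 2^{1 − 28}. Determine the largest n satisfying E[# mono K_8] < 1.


We need C(n, 8) · 2^{1 − 28} < 1, i.e. C(n, 8) < 2^{28 − 1} = 134217728.
Check values of n near the boundary:
  n = 36: C(36, 8) = 30260340; 30260340 < 134217728? YES
  n = 37: C(37, 8) = 38608020; 38608020 < 134217728? YES
  n = 38: C(38, 8) = 48903492; 48903492 < 134217728? YES
  n = 39: C(39, 8) = 61523748; 61523748 < 134217728? YES
  n = 40: C(40, 8) = 76904685; 76904685 < 134217728? YES
  n = 41: C(41, 8) = 95548245; 95548245 < 134217728? YES
  n = 42: C(42, 8) = 118030185; 118030185 < 134217728? YES
  n = 43: C(43, 8) = 145008513; 145008513 < 134217728? NO
  n = 44: C(44, 8) = 177232627; 177232627 < 134217728? NO
  n = 45: C(45, 8) = 215553195; 215553195 < 134217728? NO
The largest n with C(n, 8) < 134217728 is n = 42 (where E[X] = 118030185/134217728 ≈ 0.879). Hence R(8, 8) > 42, i.e. R(8, 8) ≥ 43.

Largest n = 42; hence R(8, 8) > 42.


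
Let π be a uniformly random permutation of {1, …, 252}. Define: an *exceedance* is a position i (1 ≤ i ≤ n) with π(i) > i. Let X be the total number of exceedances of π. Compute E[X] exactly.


Write X = Σ_{i=1}^{252} X_i, where X_i = 1_{π(i) > i}.
For each fixed i, π(i) is uniform over {1, …, 252} (marginal of a uniform permutation), so P[π(i) > i] = (n − i)/n. Summing: Σ_{i=1}^{252} (n − i)/n = (0 + 1 + … + 251)/252 = 252(252 − 1)/(2·252) = (252 − 1)/2.
Hence E[X] = Σ_{i=1}^{252} (252 − i)/252 = 251/2 ≈ 125.5000.

E[X] = 251/2 = 125.5000.


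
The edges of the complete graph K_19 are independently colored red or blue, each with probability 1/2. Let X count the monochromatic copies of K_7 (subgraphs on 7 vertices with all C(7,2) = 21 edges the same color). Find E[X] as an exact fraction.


Let X = Σ_S X_S over the C(19, 7) = 50388 subsets S of size 7, where X_S = 1 if the K_7 on S is monochromatic.
For a fixed S, the K_7 on S has C(7, 2) = 21 edges. P[all 21 edges red] = (1/2)^21, and likewise for blue, so P[monochromatic] = 2·(1/2)^21 = 2^{1 − 21} = 1/1048576.
By linearity: E[X] = C(19, 7) · 2^{1 − 21} = 50388 · 1/1048576 = 12597/262144.
Numerically: E[X] ≈ 0.0481.

E[X] = C(19,7)·2^(1−C(7,2)) = 12597/262144 ≈ 0.0481.
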